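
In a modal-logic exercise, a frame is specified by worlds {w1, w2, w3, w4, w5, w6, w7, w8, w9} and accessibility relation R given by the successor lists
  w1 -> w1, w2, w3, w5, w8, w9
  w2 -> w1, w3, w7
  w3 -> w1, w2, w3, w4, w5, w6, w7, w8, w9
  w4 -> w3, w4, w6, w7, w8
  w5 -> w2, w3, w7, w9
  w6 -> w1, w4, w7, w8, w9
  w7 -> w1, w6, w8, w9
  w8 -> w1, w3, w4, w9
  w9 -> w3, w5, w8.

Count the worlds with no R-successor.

R is serial; there are no such worlds.

0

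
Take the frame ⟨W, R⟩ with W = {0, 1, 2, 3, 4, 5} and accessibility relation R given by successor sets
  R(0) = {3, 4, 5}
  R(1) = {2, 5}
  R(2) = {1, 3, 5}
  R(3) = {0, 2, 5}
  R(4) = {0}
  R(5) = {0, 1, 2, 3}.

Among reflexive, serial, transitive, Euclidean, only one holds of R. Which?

Reflexive: no — 0 is not related to itself.
Serial: yes — every world has a successor (e.g. 0 R 3).
Transitive: no — 0 R 3 and 3 R 2, but not 0 R 2.
Euclidean: no — 0 R 3 and 0 R 4, but not 3 R 4.
Only serial holds.

serial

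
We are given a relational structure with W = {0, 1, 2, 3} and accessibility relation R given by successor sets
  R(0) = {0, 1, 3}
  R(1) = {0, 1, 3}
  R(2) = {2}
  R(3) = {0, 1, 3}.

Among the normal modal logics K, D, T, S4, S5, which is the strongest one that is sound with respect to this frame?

Serial (axiom D): yes — every world has a successor (e.g. 0 R 0).
Reflexive (axiom T): yes — every world is R-related to itself.
Transitive (axiom 4): yes — every two-step R-path is closed by a direct edge.
Euclidean (axiom 5): yes — any two successors of a common world are R-related.
So F validates K, D, T, S4, S5. The strongest is S5.

S5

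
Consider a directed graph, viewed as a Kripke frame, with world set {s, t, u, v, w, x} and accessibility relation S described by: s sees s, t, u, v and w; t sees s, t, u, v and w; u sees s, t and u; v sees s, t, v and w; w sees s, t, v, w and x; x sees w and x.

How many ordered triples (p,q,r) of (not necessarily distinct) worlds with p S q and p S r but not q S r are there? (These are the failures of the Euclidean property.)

Enumerating: (s,u,v), (s,u,w), (s,v,u), (s,w,u), (t,u,v), (t,u,w), (t,v,u), (t,w,u), (w,s,x), (w,t,x), (w,v,x), (w,x,s), (w,x,t), (w,x,v).

14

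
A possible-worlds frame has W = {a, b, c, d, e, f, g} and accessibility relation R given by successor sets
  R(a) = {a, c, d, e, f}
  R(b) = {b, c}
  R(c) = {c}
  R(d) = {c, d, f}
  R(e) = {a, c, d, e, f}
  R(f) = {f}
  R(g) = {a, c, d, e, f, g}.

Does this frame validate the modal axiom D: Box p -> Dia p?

Yes

The schema D characterises exactly the serial frames.
Serial: yes — every world has a successor (e.g. a R a).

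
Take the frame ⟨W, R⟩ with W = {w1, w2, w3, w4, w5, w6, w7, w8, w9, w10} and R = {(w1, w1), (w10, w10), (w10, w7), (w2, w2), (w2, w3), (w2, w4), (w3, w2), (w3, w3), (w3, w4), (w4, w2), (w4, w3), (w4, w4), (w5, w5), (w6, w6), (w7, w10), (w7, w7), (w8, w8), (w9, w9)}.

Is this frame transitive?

Yes

Transitive: yes — every two-step R-path is closed by a direct edge.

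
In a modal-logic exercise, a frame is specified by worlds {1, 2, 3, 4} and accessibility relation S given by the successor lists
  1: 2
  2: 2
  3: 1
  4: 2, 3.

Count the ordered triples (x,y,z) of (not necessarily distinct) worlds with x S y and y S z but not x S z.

2

Enumerating: (3,1,2), (4,3,1).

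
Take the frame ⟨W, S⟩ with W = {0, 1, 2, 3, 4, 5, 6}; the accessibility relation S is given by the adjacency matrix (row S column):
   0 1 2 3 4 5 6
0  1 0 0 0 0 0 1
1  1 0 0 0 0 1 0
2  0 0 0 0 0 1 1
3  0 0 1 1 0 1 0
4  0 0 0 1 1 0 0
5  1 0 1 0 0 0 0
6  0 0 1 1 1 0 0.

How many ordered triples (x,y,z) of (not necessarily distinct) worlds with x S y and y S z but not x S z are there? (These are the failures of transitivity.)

Enumerating: (0,6,2), (0,6,3), (0,6,4), (1,0,6), (1,5,2), (2,5,0), (2,5,2), (2,6,2), (2,6,3), (2,6,4), (3,2,6), (3,5,0), … and 8 more.
Total: 20.

20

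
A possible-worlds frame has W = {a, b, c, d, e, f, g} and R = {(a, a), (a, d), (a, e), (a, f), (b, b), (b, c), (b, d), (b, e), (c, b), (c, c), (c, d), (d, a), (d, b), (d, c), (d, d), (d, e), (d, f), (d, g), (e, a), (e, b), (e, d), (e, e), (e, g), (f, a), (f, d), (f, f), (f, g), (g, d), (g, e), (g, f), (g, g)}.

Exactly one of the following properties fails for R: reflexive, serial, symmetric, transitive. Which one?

Reflexive: yes — every world is R-related to itself.
Serial: yes — every world has a successor (e.g. a R a).
Symmetric: yes — every pair in R has its reverse in R.
Transitive: no — a R d and d R b, but not a R b.
Only transitive fails.

transitive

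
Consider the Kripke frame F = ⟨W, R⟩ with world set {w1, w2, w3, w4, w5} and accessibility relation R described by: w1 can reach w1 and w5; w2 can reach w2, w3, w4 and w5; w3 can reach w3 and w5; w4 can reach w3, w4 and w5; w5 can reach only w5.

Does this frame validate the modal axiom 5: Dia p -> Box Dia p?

No

By correspondence theory, 5 is valid on a frame iff R is Euclidean.
Euclidean: no — w2 R w3 and w2 R w4, but not w3 R w4.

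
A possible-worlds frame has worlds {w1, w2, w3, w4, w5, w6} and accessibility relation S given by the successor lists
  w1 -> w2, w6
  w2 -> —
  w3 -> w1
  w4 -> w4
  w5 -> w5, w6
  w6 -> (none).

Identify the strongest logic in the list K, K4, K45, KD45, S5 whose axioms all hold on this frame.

Transitive (axiom 4): no — w3 S w1 and w1 S w2, but not w3 S w2.
Euclidean (axiom 5): no — w1 S w2 and w1 S w6, but not w2 S w6.
Serial (axiom D): no — w2 has no S-successor.
Reflexive (axiom T): no — w1 is not related to itself.
So F validates K; K4 would additionally require S to be transitive. The strongest is K.

K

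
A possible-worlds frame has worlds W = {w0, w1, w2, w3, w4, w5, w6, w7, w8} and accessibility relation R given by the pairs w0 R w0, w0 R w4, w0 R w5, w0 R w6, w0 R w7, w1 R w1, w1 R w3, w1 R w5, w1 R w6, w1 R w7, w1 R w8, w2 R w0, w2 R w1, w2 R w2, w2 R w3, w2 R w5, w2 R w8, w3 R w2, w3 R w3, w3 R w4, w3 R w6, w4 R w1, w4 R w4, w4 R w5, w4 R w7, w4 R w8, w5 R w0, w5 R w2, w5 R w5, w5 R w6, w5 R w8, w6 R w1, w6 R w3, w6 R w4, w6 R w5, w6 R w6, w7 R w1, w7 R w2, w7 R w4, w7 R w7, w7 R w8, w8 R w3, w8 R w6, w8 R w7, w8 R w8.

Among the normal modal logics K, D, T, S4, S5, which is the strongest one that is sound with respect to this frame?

T

Serial (axiom D): yes — every world has a successor (e.g. w0 R w0).
Reflexive (axiom T): yes — every world is R-related to itself.
Transitive (axiom 4): no — w0 R w4 and w4 R w1, but not w0 R w1.
Euclidean (axiom 5): no — w0 R w4 and w0 R w6, but not w4 R w6.
So F validates K, D, T; S4 would additionally require R to be transitive. The strongest is T.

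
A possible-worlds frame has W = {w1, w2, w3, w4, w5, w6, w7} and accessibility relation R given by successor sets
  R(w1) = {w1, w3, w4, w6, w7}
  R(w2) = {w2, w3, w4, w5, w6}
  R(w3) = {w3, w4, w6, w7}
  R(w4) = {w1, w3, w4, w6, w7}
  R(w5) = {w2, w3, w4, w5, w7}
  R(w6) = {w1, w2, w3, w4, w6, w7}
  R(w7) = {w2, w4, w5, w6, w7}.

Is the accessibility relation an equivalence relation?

No

Reflexive: yes — every world is R-related to itself.
Symmetric: no — w1 R w3 but not w3 R w1.
Transitive: no — w1 R w6 and w6 R w2, but not w1 R w2.
So R is not an equivalence relation.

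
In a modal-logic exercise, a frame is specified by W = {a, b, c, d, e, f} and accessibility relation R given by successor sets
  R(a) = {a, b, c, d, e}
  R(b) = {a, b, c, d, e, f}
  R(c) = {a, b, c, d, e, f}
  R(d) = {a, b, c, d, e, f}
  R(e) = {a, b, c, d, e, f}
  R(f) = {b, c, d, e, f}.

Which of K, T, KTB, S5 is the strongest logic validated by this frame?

KTB

Reflexive (axiom T): yes — every world is R-related to itself.
Symmetric (axiom B): yes — every pair in R has its reverse in R.
Euclidean (axiom 5): no — b R a and b R f, but not a R f.
So F validates K, T, KTB; S5 would additionally require R to be Euclidean. The strongest is KTB.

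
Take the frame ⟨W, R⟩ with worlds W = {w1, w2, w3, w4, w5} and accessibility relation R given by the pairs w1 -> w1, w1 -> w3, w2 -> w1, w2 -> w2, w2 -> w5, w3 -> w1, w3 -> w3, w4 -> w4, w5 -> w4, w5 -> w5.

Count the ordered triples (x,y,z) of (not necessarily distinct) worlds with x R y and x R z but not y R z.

5

Enumerating: (w2,w1,w2), (w2,w1,w5), (w2,w5,w1), (w2,w5,w2), (w5,w4,w5).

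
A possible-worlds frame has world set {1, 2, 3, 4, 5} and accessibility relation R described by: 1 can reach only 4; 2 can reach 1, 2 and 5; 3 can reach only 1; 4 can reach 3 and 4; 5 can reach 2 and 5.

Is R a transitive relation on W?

No

Transitive: no — 1 R 4 and 4 R 3, but not 1 R 3.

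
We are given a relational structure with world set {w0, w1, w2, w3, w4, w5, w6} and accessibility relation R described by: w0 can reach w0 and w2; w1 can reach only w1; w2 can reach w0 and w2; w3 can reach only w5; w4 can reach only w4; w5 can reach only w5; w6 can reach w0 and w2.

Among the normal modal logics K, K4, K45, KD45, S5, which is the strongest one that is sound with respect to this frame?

Transitive (axiom 4): yes — every two-step R-path is closed by a direct edge.
Euclidean (axiom 5): yes — any two successors of a common world are R-related.
Serial (axiom D): yes — every world has a successor (e.g. w0 R w0).
Reflexive (axiom T): no — w3 is not related to itself.
So F validates K, K4, K45, KD45; S5 would additionally require R to be reflexive. The strongest is KD45.

KD45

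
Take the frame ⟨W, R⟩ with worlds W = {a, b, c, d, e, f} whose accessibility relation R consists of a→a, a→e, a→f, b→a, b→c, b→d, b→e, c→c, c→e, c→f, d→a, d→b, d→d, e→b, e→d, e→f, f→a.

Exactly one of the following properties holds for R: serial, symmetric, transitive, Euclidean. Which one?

serial

Serial: yes — every world has a successor (e.g. a R a).
Symmetric: no — a R e but not e R a.
Transitive: no — a R e and e R b, but not a R b.
Euclidean: no — a R f and a R e, but not f R e.
Only serial holds.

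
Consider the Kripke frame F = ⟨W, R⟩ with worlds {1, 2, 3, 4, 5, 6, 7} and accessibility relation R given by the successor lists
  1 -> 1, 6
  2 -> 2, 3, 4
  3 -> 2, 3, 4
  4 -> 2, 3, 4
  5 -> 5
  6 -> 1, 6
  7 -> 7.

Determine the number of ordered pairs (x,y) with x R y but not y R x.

0

R is symmetric; there are no such tuples.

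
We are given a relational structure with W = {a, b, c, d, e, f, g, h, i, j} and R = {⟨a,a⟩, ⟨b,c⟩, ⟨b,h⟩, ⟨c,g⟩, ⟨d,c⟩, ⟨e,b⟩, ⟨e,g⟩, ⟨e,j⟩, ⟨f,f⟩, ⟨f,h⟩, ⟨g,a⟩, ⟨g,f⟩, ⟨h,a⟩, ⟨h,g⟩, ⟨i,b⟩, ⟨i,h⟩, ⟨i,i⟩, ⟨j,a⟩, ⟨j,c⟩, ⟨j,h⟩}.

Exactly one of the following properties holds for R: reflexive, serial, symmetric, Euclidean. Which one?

serial

Reflexive: no — b is not related to itself.
Serial: yes — every world has a successor (e.g. a R a).
Symmetric: no — b R c but not c R b.
Euclidean: no — b R c and b R h, but not c R h.
Only serial holds.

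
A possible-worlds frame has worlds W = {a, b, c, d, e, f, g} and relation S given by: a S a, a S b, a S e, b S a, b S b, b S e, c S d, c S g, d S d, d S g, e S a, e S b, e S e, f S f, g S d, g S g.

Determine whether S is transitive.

Transitive: yes — every two-step S-path is closed by a direct edge.

Yes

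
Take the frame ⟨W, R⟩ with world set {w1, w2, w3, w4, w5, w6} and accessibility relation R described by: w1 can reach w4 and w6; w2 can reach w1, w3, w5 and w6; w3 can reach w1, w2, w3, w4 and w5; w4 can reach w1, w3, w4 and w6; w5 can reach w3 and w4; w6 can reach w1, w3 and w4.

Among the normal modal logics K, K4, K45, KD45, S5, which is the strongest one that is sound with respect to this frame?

Transitive (axiom 4): no — w1 R w4 and w4 R w3, but not w1 R w3.
Euclidean (axiom 5): no — w2 R w1 and w2 R w3, but not w1 R w3.
Serial (axiom D): yes — every world has a successor (e.g. w1 R w4).
Reflexive (axiom T): no — w1 is not related to itself.
So F validates K; K4 would additionally require R to be transitive. The strongest is K.

K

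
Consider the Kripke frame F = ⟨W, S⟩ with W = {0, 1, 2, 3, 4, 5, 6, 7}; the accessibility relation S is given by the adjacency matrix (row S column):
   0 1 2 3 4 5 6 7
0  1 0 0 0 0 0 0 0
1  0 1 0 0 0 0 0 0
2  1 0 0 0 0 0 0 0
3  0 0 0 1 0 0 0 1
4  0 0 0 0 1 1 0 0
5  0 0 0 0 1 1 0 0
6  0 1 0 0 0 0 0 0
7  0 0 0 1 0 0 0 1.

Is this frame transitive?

Transitive: yes — every two-step S-path is closed by a direct edge.

Yes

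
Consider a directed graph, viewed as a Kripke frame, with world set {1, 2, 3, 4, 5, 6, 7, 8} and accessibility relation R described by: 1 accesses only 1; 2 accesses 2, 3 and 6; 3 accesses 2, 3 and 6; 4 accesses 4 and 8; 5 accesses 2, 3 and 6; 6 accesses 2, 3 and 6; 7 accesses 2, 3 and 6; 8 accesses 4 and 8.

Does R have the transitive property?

Yes

Transitive: yes — every two-step R-path is closed by a direct edge.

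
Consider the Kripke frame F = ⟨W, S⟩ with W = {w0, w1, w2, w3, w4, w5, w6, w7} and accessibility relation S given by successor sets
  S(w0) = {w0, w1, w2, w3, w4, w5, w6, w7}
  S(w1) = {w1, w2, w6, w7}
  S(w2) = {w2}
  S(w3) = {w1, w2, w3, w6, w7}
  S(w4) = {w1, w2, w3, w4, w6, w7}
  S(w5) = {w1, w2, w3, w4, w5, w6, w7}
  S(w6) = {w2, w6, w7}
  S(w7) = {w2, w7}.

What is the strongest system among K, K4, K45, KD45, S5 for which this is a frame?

K4

Transitive (axiom 4): yes — every two-step S-path is closed by a direct edge.
Euclidean (axiom 5): no — w0 S w1 and w0 S w3, but not w1 S w3.
Serial (axiom D): yes — every world has a successor (e.g. w0 S w0).
Reflexive (axiom T): yes — every world is S-related to itself.
So F validates K, K4; K45 would additionally require S to be Euclidean. The strongest is K4.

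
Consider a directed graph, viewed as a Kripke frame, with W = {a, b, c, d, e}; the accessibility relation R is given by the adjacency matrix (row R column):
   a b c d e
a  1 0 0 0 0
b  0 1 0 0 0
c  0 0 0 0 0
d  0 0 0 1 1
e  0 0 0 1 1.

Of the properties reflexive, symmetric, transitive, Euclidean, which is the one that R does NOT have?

reflexive

Reflexive: no — c is not related to itself.
Symmetric: yes — every pair in R has its reverse in R.
Transitive: yes — every two-step R-path is closed by a direct edge.
Euclidean: yes — any two successors of a common world are R-related.
Only reflexive fails.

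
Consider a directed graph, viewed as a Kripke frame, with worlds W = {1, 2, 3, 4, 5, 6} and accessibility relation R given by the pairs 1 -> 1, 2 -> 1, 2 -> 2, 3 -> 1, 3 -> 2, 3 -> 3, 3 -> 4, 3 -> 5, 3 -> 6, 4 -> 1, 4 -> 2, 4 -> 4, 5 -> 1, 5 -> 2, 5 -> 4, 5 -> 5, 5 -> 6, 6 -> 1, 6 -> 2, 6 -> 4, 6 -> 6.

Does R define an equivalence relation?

No

Reflexive: yes — every world is R-related to itself.
Symmetric: no — 2 R 1 but not 1 R 2.
Transitive: yes — every two-step R-path is closed by a direct edge.
So R is not an equivalence relation.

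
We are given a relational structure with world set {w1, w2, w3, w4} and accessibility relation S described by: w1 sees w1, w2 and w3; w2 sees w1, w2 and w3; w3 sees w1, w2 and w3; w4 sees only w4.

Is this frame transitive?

Yes

Transitive: yes — every two-step S-path is closed by a direct edge.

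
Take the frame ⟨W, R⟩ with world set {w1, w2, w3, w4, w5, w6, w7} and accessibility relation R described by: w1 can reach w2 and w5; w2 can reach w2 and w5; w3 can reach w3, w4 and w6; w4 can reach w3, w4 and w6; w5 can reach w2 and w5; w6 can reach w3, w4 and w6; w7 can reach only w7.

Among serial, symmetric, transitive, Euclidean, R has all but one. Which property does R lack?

symmetric

Serial: yes — every world has a successor (e.g. w1 R w2).
Symmetric: no — w1 R w2 but not w2 R w1.
Transitive: yes — every two-step R-path is closed by a direct edge.
Euclidean: yes — any two successors of a common world are R-related.
Only symmetric fails.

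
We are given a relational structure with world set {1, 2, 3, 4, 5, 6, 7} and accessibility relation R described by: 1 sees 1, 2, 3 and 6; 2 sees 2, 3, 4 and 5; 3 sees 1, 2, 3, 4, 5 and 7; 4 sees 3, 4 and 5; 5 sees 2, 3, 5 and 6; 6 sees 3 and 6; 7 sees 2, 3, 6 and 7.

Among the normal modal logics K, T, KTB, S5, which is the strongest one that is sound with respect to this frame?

Reflexive (axiom T): yes — every world is R-related to itself.
Symmetric (axiom B): no — 1 R 2 but not 2 R 1.
Euclidean (axiom 5): no — 1 R 2 and 1 R 6, but not 2 R 6.
So F validates K, T; KTB would additionally require R to be symmetric. The strongest is T.

T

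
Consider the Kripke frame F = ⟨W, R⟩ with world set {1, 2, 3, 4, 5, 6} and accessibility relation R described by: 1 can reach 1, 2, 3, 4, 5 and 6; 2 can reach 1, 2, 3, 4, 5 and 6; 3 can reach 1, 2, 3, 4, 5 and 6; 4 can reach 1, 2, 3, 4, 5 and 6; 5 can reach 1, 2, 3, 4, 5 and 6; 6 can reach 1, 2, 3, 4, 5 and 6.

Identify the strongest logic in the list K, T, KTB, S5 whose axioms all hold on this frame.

S5

Reflexive (axiom T): yes — every world is R-related to itself.
Symmetric (axiom B): yes — every pair in R has its reverse in R.
Euclidean (axiom 5): yes — any two successors of a common world are R-related.
So F validates K, T, KTB, S5. The strongest is S5.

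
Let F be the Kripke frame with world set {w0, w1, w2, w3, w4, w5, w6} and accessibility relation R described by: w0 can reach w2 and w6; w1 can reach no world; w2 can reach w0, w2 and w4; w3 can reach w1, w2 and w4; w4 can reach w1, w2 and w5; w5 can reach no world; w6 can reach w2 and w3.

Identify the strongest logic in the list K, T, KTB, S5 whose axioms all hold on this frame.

Reflexive (axiom T): no — w0 is not related to itself.
Symmetric (axiom B): no — w0 R w6 but not w6 R w0.
Euclidean (axiom 5): no — w0 R w2 and w0 R w6, but not w2 R w6.
So F validates K; T would additionally require R to be reflexive. The strongest is K.

K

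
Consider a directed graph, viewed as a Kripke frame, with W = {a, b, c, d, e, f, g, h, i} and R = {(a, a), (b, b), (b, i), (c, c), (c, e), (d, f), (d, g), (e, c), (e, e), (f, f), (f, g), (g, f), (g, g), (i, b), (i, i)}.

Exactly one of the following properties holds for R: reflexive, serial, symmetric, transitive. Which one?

transitive

Reflexive: no — d is not related to itself.
Serial: no — h has no R-successor.
Symmetric: no — d R f but not f R d.
Transitive: yes — every two-step R-path is closed by a direct edge.
Only transitive holds.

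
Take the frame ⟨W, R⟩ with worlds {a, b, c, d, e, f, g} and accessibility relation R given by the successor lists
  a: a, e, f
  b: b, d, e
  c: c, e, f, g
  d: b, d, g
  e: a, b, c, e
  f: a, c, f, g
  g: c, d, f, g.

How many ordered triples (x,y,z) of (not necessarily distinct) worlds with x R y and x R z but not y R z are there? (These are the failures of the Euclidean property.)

24

Enumerating: (a,e,f), (a,f,e), (b,d,e), (b,e,d), (c,e,f), (c,e,g), (c,f,e), (c,g,e), (d,b,g), (d,g,b), (e,a,b), (e,a,c), … and 12 more.
Total: 24.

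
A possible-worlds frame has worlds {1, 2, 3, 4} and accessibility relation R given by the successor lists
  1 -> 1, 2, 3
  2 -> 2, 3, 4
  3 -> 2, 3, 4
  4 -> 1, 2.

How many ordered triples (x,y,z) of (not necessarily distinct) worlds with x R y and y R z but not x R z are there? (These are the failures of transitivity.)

7

Enumerating: (1,2,4), (1,3,4), (2,4,1), (3,4,1), (4,1,3), (4,2,3), (4,2,4).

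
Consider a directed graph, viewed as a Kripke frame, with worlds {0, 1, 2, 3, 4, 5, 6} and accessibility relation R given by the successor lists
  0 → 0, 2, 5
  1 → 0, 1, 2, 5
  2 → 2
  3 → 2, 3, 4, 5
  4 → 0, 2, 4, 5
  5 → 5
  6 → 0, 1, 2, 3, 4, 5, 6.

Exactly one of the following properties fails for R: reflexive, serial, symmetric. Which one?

Reflexive: yes — every world is R-related to itself.
Serial: yes — every world has a successor (e.g. 0 R 0).
Symmetric: no — 0 R 2 but not 2 R 0.
Only symmetric fails.

symmetric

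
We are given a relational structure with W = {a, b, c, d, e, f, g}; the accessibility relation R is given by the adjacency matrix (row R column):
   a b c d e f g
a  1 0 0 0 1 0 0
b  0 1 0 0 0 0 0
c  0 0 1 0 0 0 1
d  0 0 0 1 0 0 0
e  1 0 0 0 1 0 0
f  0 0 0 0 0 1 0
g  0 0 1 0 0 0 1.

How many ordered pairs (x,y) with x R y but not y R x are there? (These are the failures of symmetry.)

R is symmetric; there are no such tuples.

0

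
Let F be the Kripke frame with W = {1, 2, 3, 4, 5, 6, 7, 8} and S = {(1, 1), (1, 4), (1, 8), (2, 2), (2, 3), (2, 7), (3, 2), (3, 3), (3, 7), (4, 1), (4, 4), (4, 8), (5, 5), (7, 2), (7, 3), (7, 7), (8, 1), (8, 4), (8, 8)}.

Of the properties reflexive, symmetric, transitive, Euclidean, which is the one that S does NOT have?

reflexive

Reflexive: no — 6 is not related to itself.
Symmetric: yes — every pair in S has its reverse in S.
Transitive: yes — every two-step S-path is closed by a direct edge.
Euclidean: yes — any two successors of a common world are S-related.
Only reflexive fails.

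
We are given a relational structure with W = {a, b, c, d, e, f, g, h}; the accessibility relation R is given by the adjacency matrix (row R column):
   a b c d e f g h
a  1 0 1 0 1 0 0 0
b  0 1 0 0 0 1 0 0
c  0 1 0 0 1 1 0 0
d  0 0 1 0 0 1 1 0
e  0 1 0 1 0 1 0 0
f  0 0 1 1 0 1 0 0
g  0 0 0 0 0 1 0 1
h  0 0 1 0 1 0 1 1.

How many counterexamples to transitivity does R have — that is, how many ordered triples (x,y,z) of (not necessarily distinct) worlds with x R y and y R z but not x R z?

31

Enumerating: (a,c,b), (a,c,f), (a,e,b), (a,e,d), (a,e,f), (b,f,c), (b,f,d), (c,e,d), (c,f,c), (c,f,d), (d,c,b), (d,c,e), … and 19 more.
Total: 31.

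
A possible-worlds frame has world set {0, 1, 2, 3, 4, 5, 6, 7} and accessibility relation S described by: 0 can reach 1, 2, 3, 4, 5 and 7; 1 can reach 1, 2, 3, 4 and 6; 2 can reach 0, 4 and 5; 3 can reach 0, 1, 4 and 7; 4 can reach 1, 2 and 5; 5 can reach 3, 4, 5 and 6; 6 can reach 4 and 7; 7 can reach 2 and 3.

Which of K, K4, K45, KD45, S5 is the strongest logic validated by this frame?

K

Transitive (axiom 4): no — 0 S 1 and 1 S 6, but not 0 S 6.
Euclidean (axiom 5): no — 0 S 1 and 0 S 5, but not 1 S 5.
Serial (axiom D): yes — every world has a successor (e.g. 0 S 1).
Reflexive (axiom T): no — 0 is not related to itself.
So F validates K; K4 would additionally require S to be transitive. The strongest is K.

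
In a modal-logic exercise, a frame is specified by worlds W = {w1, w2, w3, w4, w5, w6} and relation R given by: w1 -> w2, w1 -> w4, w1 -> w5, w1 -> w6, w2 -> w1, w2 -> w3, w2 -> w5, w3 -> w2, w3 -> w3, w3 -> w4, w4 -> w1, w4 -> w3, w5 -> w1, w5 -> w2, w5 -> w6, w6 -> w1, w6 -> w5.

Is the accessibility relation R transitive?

Transitive: no — w1 R w2 and w2 R w3, but not w1 R w3.

No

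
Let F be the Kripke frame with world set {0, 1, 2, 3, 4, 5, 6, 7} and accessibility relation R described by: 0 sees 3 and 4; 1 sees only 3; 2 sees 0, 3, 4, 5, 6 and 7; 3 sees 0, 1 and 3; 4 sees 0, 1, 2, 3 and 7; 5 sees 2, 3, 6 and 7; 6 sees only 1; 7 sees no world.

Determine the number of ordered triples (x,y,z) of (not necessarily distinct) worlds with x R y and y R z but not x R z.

Enumerating: (0,3,0), (0,3,1), (0,4,0), (0,4,1), (0,4,2), (0,4,7), (1,3,0), (1,3,1), (2,3,1), (2,4,1), (2,4,2), (2,5,2), … and 13 more.
Total: 25.

25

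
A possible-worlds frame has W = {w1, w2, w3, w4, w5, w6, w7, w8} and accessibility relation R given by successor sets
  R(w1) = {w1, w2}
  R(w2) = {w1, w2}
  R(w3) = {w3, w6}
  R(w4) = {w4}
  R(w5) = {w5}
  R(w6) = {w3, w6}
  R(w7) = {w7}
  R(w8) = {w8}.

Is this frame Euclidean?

Euclidean: yes — any two successors of a common world are R-related.

Yes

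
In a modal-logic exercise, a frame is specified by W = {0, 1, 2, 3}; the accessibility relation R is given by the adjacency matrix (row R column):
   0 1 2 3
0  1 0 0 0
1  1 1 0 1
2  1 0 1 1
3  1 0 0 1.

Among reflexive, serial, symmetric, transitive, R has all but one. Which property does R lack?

symmetric

Reflexive: yes — every world is R-related to itself.
Serial: yes — every world has a successor (e.g. 0 R 0).
Symmetric: no — 1 R 0 but not 0 R 1.
Transitive: yes — every two-step R-path is closed by a direct edge.
Only symmetric fails.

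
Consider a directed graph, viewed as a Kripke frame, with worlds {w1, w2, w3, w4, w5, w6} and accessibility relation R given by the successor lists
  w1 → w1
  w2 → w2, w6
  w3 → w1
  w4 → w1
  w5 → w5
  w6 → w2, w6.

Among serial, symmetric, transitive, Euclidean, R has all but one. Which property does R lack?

Serial: yes — every world has a successor (e.g. w1 R w1).
Symmetric: no — w3 R w1 but not w1 R w3.
Transitive: yes — every two-step R-path is closed by a direct edge.
Euclidean: yes — any two successors of a common world are R-related.
Only symmetric fails.

symmetric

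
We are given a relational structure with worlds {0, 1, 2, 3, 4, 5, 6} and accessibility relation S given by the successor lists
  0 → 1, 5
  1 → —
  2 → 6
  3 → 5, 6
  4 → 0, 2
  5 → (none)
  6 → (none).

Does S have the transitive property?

No

Transitive: no — 4 S 0 and 0 S 1, but not 4 S 1.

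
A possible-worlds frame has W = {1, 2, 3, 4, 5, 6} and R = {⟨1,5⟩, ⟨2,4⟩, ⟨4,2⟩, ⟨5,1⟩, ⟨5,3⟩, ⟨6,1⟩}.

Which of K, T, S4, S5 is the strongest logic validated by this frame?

K

Reflexive (axiom T): no — 1 is not related to itself.
Transitive (axiom 4): no — 1 R 5 and 5 R 3, but not 1 R 3.
Euclidean (axiom 5): no — 5 R 1 and 5 R 3, but not 1 R 3.
So F validates K; T would additionally require R to be reflexive. The strongest is K.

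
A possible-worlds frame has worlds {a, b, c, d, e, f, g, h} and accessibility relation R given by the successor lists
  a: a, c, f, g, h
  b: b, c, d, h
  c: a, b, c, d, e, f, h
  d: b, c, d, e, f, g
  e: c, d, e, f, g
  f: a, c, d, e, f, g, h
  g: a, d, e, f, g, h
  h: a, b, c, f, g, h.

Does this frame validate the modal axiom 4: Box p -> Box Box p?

No

Axiom 4 corresponds to the accessibility relation being transitive.
Transitive: no — a R c and c R b, but not a R b.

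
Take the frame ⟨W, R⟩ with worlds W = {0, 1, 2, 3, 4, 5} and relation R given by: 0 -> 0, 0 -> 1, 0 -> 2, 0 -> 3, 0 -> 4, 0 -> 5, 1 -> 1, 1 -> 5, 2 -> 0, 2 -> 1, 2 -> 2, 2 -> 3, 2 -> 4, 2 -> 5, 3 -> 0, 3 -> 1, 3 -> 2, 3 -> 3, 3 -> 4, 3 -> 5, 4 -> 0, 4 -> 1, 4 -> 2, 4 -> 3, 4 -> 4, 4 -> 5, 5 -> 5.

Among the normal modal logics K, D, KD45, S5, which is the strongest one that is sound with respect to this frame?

Serial (axiom D): yes — every world has a successor (e.g. 0 R 0).
Euclidean (axiom 5): no — 0 R 1 and 0 R 2, but not 1 R 2.
Transitive (axiom 4): yes — every two-step R-path is closed by a direct edge.
Reflexive (axiom T): yes — every world is R-related to itself.
So F validates K, D; KD45 would additionally require R to be Euclidean. The strongest is D.

D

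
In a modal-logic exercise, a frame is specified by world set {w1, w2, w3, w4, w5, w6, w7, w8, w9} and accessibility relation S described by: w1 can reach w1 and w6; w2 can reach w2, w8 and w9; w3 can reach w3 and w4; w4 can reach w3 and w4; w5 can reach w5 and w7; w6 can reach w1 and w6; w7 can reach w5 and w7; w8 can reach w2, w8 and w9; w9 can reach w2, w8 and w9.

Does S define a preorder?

Yes

Reflexive: yes — every world is S-related to itself.
Transitive: yes — every two-step S-path is closed by a direct edge.
So S is a preorder.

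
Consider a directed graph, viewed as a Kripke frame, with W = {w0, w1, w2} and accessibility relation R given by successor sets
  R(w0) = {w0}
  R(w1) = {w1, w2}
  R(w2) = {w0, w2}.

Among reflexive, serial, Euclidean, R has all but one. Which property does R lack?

Euclidean

Reflexive: yes — every world is R-related to itself.
Serial: yes — every world has a successor (e.g. w0 R w0).
Euclidean: no — w1 R w2 and w1 R w1, but not w2 R w1.
Only Euclidean fails.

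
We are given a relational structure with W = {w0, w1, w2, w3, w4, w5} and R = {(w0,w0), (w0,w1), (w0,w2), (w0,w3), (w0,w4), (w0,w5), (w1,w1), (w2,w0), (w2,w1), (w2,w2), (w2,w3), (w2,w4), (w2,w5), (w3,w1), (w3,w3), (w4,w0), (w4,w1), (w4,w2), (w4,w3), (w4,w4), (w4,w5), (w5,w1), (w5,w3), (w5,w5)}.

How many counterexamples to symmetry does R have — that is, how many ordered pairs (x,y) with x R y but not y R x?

Enumerating: (w0,w1), (w0,w3), (w0,w5), (w2,w1), (w2,w3), (w2,w5), (w3,w1), (w4,w1), (w4,w3), (w4,w5), (w5,w1), (w5,w3).

12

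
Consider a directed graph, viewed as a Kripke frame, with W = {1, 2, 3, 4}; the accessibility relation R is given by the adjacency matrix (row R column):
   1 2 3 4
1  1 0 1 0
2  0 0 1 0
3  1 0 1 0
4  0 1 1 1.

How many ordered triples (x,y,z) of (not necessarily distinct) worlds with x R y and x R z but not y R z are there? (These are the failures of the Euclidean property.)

4

Enumerating: (4,2,2), (4,2,4), (4,3,2), (4,3,4).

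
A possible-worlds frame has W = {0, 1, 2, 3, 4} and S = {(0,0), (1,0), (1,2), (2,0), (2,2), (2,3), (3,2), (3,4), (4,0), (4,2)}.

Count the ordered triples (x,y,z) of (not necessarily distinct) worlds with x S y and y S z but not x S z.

Enumerating: (1,2,3), (2,3,4), (3,2,0), (3,2,3), (3,4,0), (4,2,3).

6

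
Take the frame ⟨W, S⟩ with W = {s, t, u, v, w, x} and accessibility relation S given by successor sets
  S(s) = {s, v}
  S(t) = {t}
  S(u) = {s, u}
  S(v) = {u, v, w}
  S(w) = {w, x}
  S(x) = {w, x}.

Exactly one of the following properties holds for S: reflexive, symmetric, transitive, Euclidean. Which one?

reflexive

Reflexive: yes — every world is S-related to itself.
Symmetric: no — s S v but not v S s.
Transitive: no — s S v and v S u, but not s S u.
Euclidean: no — v S u and v S w, but not u S w.
Only reflexive holds.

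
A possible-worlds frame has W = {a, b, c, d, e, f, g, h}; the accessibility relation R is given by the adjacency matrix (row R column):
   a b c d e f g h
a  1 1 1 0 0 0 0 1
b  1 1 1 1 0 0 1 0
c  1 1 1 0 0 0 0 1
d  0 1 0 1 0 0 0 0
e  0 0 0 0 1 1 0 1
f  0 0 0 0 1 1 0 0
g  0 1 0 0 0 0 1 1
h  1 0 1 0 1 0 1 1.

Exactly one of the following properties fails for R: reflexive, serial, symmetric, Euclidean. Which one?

Reflexive: yes — every world is R-related to itself.
Serial: yes — every world has a successor (e.g. a R a).
Symmetric: yes — every pair in R has its reverse in R.
Euclidean: no — a R b and a R h, but not b R h.
Only Euclidean fails.

Euclidean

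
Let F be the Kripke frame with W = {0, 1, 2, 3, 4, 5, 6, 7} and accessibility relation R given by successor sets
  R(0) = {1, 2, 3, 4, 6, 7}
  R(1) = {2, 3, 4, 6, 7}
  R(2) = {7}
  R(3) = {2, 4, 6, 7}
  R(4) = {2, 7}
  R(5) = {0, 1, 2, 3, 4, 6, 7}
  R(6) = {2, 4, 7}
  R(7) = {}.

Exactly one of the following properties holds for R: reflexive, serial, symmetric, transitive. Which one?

Reflexive: no — 0 is not related to itself.
Serial: no — 7 has no R-successor.
Symmetric: no — 0 R 1 but not 1 R 0.
Transitive: yes — every two-step R-path is closed by a direct edge.
Only transitive holds.

transitive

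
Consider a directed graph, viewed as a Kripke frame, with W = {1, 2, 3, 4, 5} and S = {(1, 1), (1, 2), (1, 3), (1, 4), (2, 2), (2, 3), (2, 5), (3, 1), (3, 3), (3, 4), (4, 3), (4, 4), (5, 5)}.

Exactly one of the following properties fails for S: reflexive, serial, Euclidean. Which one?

Reflexive: yes — every world is S-related to itself.
Serial: yes — every world has a successor (e.g. 1 S 1).
Euclidean: no — 1 S 2 and 1 S 4, but not 2 S 4.
Only Euclidean fails.

Euclidean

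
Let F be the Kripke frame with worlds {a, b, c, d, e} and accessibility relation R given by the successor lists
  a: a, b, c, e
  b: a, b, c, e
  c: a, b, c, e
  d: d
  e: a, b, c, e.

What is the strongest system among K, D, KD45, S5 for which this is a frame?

Serial (axiom D): yes — every world has a successor (e.g. a R a).
Euclidean (axiom 5): yes — any two successors of a common world are R-related.
Transitive (axiom 4): yes — every two-step R-path is closed by a direct edge.
Reflexive (axiom T): yes — every world is R-related to itself.
So F validates K, D, KD45, S5. The strongest is S5.

S5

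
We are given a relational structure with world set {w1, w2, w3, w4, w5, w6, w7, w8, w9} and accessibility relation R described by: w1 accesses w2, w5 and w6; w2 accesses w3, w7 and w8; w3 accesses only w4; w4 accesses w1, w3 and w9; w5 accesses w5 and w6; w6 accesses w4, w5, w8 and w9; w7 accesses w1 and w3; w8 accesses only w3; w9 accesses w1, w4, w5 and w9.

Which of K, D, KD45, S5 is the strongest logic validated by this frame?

Serial (axiom D): yes — every world has a successor (e.g. w1 R w2).
Euclidean (axiom 5): no — w1 R w2 and w1 R w5, but not w2 R w5.
Transitive (axiom 4): no — w1 R w2 and w2 R w3, but not w1 R w3.
Reflexive (axiom T): no — w1 is not related to itself.
So F validates K, D; KD45 would additionally require R to be Euclidean and transitive. The strongest is D.

D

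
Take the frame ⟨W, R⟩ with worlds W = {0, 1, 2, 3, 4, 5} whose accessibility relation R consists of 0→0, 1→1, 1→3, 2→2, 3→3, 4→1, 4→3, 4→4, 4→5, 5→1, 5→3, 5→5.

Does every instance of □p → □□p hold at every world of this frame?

Yes

Axiom 4 corresponds to the accessibility relation being transitive.
Transitive: yes — every two-step R-path is closed by a direct edge.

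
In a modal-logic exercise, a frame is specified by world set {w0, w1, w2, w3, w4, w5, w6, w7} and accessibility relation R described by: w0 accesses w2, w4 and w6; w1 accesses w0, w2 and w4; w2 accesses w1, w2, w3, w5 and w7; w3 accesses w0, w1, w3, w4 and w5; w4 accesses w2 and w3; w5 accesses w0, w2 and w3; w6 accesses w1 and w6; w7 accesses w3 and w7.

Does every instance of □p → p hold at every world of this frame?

No

Axiom T corresponds to the accessibility relation being reflexive.
Reflexive: no — w0 is not related to itself.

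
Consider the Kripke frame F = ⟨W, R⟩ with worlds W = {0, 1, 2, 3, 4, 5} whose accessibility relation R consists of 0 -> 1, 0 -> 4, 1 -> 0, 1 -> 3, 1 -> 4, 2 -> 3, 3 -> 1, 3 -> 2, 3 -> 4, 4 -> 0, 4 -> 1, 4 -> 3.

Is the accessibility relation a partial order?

Reflexive: no — 0 is not related to itself.
Transitive: no — 0 R 1 and 1 R 3, but not 0 R 3.
Antisymmetric: no — 0 R 1 and 1 R 0 with 0 ≠ 1.
So R is not a partial order.

No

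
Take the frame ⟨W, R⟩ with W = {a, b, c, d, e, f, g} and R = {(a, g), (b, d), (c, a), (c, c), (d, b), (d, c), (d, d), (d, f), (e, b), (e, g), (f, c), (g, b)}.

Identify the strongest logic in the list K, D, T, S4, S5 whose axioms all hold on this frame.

D

Serial (axiom D): yes — every world has a successor (e.g. a R g).
Reflexive (axiom T): no — a is not related to itself.
Transitive (axiom 4): no — a R g and g R b, but not a R b.
Euclidean (axiom 5): no — d R b and d R c, but not b R c.
So F validates K, D; T would additionally require R to be reflexive. The strongest is D.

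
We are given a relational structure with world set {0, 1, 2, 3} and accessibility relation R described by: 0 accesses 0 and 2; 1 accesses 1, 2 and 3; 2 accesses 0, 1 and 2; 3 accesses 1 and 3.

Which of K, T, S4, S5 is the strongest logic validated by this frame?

T

Reflexive (axiom T): yes — every world is R-related to itself.
Transitive (axiom 4): no — 0 R 2 and 2 R 1, but not 0 R 1.
Euclidean (axiom 5): no — 1 R 2 and 1 R 3, but not 2 R 3.
So F validates K, T; S4 would additionally require R to be transitive. The strongest is T.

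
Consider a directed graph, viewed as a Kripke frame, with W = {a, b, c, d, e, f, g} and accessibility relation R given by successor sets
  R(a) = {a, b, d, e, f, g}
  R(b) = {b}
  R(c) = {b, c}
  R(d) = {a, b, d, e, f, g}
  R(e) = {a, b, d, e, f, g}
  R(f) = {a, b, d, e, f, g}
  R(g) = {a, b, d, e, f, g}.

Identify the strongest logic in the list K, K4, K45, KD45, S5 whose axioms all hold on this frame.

K4

Transitive (axiom 4): yes — every two-step R-path is closed by a direct edge.
Euclidean (axiom 5): no — a R b and a R d, but not b R d.
Serial (axiom D): yes — every world has a successor (e.g. a R a).
Reflexive (axiom T): yes — every world is R-related to itself.
So F validates K, K4; K45 would additionally require R to be Euclidean. The strongest is K4.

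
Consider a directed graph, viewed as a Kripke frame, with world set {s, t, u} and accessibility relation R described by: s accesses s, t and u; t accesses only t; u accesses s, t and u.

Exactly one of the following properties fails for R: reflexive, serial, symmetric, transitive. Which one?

Reflexive: yes — every world is R-related to itself.
Serial: yes — every world has a successor (e.g. s R s).
Symmetric: no — s R t but not t R s.
Transitive: yes — every two-step R-path is closed by a direct edge.
Only symmetric fails.

symmetric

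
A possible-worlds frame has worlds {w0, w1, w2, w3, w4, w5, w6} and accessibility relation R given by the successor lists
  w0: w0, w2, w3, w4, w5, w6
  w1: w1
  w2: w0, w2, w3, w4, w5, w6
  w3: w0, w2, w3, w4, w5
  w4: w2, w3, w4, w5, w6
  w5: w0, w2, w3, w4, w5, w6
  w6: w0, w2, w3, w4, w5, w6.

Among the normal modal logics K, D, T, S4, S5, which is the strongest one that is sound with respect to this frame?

Serial (axiom D): yes — every world has a successor (e.g. w0 R w0).
Reflexive (axiom T): yes — every world is R-related to itself.
Transitive (axiom 4): no — w3 R w0 and w0 R w6, but not w3 R w6.
Euclidean (axiom 5): no — w0 R w3 and w0 R w6, but not w3 R w6.
So F validates K, D, T; S4 would additionally require R to be transitive. The strongest is T.

T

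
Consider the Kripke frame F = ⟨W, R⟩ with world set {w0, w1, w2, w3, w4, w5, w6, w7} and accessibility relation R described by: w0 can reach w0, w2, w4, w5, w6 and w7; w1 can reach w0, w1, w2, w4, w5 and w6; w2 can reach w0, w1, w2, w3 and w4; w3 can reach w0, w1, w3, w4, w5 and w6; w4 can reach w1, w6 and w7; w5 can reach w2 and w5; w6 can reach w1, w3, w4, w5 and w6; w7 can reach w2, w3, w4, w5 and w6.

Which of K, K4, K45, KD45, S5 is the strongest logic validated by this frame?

K

Transitive (axiom 4): no — w0 R w2 and w2 R w1, but not w0 R w1.
Euclidean (axiom 5): no — w0 R w2 and w0 R w5, but not w2 R w5.
Serial (axiom D): yes — every world has a successor (e.g. w0 R w0).
Reflexive (axiom T): no — w4 is not related to itself.
So F validates K; K4 would additionally require R to be transitive. The strongest is K.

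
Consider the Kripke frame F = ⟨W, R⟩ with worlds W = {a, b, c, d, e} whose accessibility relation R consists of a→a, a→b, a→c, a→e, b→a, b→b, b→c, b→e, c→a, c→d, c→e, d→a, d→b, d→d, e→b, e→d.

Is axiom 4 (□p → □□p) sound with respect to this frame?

No

Axiom 4 corresponds to the accessibility relation being transitive.
Transitive: no — a R c and c R d, but not a R d.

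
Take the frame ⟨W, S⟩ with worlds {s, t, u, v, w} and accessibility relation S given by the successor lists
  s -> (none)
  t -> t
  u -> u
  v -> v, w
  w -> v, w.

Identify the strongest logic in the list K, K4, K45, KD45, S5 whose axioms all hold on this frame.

K45

Transitive (axiom 4): yes — every two-step S-path is closed by a direct edge.
Euclidean (axiom 5): yes — any two successors of a common world are S-related.
Serial (axiom D): no — s has no S-successor.
Reflexive (axiom T): no — s is not related to itself.
So F validates K, K4, K45; KD45 would additionally require S to be serial. The strongest is K45.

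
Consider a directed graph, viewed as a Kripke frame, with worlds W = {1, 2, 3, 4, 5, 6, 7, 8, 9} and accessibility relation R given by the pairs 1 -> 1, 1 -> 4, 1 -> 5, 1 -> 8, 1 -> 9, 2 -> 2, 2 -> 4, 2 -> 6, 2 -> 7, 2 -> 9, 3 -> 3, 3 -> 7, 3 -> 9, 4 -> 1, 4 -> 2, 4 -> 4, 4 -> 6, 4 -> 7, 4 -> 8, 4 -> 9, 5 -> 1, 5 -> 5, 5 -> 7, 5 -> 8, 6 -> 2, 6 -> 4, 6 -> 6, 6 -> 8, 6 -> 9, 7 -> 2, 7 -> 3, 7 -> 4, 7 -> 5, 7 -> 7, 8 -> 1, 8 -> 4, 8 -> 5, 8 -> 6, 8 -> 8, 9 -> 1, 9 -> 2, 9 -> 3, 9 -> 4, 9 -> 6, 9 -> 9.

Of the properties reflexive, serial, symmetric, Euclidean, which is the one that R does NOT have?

Reflexive: yes — every world is R-related to itself.
Serial: yes — every world has a successor (e.g. 1 R 1).
Symmetric: yes — every pair in R has its reverse in R.
Euclidean: no — 1 R 4 and 1 R 5, but not 4 R 5.
Only Euclidean fails.

Euclidean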